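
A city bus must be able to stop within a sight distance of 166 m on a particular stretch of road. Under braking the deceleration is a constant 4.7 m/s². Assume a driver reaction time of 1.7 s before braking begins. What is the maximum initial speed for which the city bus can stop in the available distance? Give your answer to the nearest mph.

Stopping distance: v·t_r + v²/(2a) = 166 with t_r = 1.7 s and a = 4.700 m/s².
So v² + 15.980 v − 1560.40 = 0.
Positive root: v = −a·t_r + √((a·t_r)² + 2a·d) = −7.990 + √(63.840 + 1560.40) = 32.3119 m/s.
32.3119 m/s ÷ 0.44704 = 72.280 mph.

Maximum speed ≈ 72 mph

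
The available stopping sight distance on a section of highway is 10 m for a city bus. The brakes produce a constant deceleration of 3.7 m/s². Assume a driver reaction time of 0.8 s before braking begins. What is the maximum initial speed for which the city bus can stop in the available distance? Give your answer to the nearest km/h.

Stopping distance: v·t_r + v²/(2a) = 10 with t_r = 0.8 s and a = 3.700 m/s².
So v² + 5.920 v − 74.00 = 0.
Positive root: v = −a·t_r + √((a·t_r)² + 2a·d) = −2.960 + √(8.762 + 74.00) = 6.1374 m/s.
6.1374 m/s × 3.6 = 22.095 km/h.

Maximum speed ≈ 22 km/h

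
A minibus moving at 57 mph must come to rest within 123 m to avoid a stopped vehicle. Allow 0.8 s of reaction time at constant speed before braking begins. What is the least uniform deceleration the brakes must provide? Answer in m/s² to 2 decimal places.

Required deceleration ≈ 3.16 m/s²

57 mph × 0.44704 = 25.4813 m/s.
Distance covered during reaction = 25.4813 × 0.8 = 20.385 m.
Distance available for braking: 123 − 20.385 = 102.615 m.
v² = 2a·d ⇒ a = v²/(2d) = 25.4813² / (2 × 102.615) = 649.297 / 205.230 = 3.1638 m/s².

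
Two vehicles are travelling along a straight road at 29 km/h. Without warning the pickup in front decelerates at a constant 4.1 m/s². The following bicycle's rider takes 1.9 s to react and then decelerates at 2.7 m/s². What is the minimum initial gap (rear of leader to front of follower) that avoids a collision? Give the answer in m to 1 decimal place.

Minimum gap ≈ 19.4 m

29 km/h ÷ 3.6 = 8.0556 m/s.
Leader travels v²/(2a_L) = 64.893 / 8.200 = 7.914 m before stopping.
Follower covers v·t_r = 8.0556 × 1.9 = 15.306 m while reacting, then v²/(2a_F) = 64.893 / 5.400 = 12.017 m while braking, for a total of 15.306 + 12.017 = 27.323 m.
Since a_F ≤ a_L and the follower starts braking later, the follower is never slower than the leader, so the closest approach is when both have stopped.
Minimum gap = 27.323 − 7.914 = 19.409 m.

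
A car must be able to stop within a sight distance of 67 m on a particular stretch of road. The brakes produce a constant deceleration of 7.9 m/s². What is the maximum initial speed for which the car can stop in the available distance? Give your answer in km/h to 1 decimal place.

Maximum speed ≈ 117.1 km/h

v²/(2a) = d ⇒ v = √(2 × 7.900 × 67) = √1058.60 = 32.5361 m/s.
32.5361 m/s × 3.6 = 117.130 km/h.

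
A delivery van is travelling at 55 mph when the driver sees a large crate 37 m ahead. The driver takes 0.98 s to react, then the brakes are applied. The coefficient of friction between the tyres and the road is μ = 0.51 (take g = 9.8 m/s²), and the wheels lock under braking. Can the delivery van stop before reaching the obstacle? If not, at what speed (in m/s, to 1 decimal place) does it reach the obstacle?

55 mph × 0.44704 = 24.5872 m/s.
a = μg = 0.51 × 9.8 = 4.998 m/s².
Reaction distance = 24.5872 × 0.98 = 24.095 m.
Braking distance needed to stop: v²/(2a) = 604.530 / 9.996 = 60.477 m, so total needed = 24.095 + 60.477 = 84.572 m > 37 m — it cannot stop.
Distance remaining when braking begins: 37 − 24.095 = 12.905 m.
v² = v₀² − 2a·d = 604.530 − 2 × 4.998 × 12.905 = 475.532 m²/s².
v = √475.532 = 21.807 m/s.

No — it strikes the obstacle at 21.8 m/s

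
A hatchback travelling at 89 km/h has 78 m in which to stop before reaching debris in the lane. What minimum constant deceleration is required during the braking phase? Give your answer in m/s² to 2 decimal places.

Required deceleration ≈ 3.92 m/s²

89 km/h ÷ 3.6 = 24.7222 m/s.
v² = 2a·d ⇒ a = v²/(2d) = 24.7222² / (2 × 78.000) = 611.187 / 156.000 = 3.9179 m/s².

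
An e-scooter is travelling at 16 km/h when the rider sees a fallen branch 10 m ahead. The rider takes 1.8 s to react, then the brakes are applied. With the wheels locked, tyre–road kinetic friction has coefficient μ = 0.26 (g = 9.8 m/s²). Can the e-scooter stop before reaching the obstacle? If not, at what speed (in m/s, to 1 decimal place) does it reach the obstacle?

16 km/h ÷ 3.6 = 4.4444 m/s.
a = μg = 0.26 × 9.8 = 2.548 m/s².
Reaction distance = 4.4444 × 1.8 = 8.000 m.
Braking distance needed to stop: v²/(2a) = 19.753 / 5.096 = 3.876 m, so total needed = 8.000 + 3.876 = 11.876 m > 10 m — it cannot stop.
Distance remaining when braking begins: 10 − 8.000 = 2.000 m.
v² = v₀² − 2a·d = 19.753 − 2 × 2.548 × 2.000 = 9.561 m²/s².
v = √9.561 = 3.092 m/s.

No — it strikes the obstacle at 3.1 m/s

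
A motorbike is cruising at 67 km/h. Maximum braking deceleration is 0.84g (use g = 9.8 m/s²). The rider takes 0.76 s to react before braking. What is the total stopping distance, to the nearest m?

67 km/h ÷ 3.6 = 18.6111 m/s.
a = 0.84 × 9.8 = 8.232 m/s².
Reaction distance = v·t_r = 18.6111 × 0.76 = 14.144 m.
Braking distance = v²/(2a) = 18.6111² / (2 × 8.232) = 346.373 / 16.464 = 21.038 m.
Total = 14.144 + 21.038 = 35.182 m.

Total stopping distance ≈ 35 m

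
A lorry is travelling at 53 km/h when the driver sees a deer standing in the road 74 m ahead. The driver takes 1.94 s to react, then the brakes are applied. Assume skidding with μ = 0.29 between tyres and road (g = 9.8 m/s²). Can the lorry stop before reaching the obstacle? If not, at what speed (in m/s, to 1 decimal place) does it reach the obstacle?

Yes — it stops about 7.3 m short of the obstacle, so it never reaches it

53 km/h ÷ 3.6 = 14.7222 m/s.
a = μg = 0.29 × 9.8 = 2.842 m/s².
Reaction distance = 14.7222 × 1.94 = 28.561 m.
Braking distance = v²/(2a) = 216.743 / 5.684 = 38.132 m.
Total stopping distance = 28.561 + 38.132 = 66.693 m, vs 74 m available — it stops with 74 − 66.693 = 7.307 m to spare.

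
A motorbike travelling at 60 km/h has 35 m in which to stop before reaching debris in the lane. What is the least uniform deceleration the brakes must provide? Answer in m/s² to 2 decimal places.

Required deceleration ≈ 3.97 m/s²

60 km/h ÷ 3.6 = 16.6667 m/s.
v² = 2a·d ⇒ a = v²/(2d) = 16.6667² / (2 × 35.000) = 277.779 / 70.000 = 3.9683 m/s².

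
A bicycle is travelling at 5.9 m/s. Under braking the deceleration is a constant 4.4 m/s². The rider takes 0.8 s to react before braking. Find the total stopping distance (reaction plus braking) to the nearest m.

Total stopping distance ≈ 9 m

Reaction distance = v·t_r = 5.9000 × 0.8 = 4.720 m.
Braking distance = v²/(2a) = 5.9000² / (2 × 4.400) = 34.810 / 8.800 = 3.956 m.
Total = 4.720 + 3.956 = 8.676 m.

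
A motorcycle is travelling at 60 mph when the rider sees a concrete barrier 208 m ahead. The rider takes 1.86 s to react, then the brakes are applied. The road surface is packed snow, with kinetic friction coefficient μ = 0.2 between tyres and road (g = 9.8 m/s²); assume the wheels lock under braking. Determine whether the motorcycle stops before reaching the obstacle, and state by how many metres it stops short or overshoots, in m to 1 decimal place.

No — it overshoots by 25.4 m

60 mph × 0.44704 = 26.8224 m/s.
a = μg = 0.2 × 9.8 = 1.960 m/s².
Reaction distance = 26.8224 × 1.86 = 49.890 m.
Braking distance = v²/(2a) = 719.441 / 3.920 = 183.531 m.
Total stopping distance = 49.890 + 183.531 = 233.421 m, vs 208 m available — it cannot stop in time and overshoots by 233.421 − 208 = 25.421 m.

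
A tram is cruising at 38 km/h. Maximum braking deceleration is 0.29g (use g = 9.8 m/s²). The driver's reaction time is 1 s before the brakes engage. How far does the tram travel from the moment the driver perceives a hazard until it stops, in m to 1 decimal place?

Total stopping distance ≈ 30.2 m

38 km/h ÷ 3.6 = 10.5556 m/s.
a = 0.29 × 9.8 = 2.842 m/s².
Reaction distance = v·t_r = 10.5556 × 1 = 10.556 m.
Braking distance = v²/(2a) = 10.5556² / (2 × 2.842) = 111.421 / 5.684 = 19.603 m.
Total = 10.556 + 19.603 = 30.159 m.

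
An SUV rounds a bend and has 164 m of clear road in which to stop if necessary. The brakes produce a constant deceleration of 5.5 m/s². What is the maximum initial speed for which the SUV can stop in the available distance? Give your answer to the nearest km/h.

Maximum speed ≈ 153 km/h

v²/(2a) = d ⇒ v = √(2 × 5.500 × 164) = √1804.00 = 42.4735 m/s.
42.4735 m/s × 3.6 = 152.905 km/h.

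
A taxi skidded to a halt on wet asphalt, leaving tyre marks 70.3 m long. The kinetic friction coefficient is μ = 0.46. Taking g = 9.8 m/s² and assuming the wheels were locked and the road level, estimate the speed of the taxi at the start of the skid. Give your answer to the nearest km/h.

Deceleration a = μg = 0.46 × 9.8 = 4.508 m/s².
v = √(2a·d) = √(2 × 4.508 × 70.3) = √633.825 = 25.1759 m/s.
= 25.1759 × 3.6 = 90.633 km/h.

Initial speed ≈ 91 km/h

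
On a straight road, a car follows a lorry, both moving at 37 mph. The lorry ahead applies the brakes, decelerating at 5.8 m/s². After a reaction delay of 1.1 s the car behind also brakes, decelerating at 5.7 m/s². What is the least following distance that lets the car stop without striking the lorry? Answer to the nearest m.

Minimum gap ≈ 19 m

37 mph × 0.44704 = 16.5405 m/s.
Leader travels v²/(2a_L) = 273.588 / 11.600 = 23.585 m before stopping.
Follower covers v·t_r = 16.5405 × 1.1 = 18.195 m while reacting, then v²/(2a_F) = 273.588 / 11.400 = 23.999 m while braking, for a total of 18.195 + 23.999 = 42.194 m.
Since a_F ≤ a_L and the follower starts braking later, the follower is never slower than the leader, so the closest approach is when both have stopped.
Minimum gap = 42.194 − 23.585 = 18.609 m.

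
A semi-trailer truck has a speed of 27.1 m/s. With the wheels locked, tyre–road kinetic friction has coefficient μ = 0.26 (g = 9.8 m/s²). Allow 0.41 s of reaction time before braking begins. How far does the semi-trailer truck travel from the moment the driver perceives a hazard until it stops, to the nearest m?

a = μg = 0.26 × 9.8 = 2.548 m/s².
Reaction distance = v·t_r = 27.1000 × 0.41 = 11.111 m.
Braking distance = v²/(2a) = 27.1000² / (2 × 2.548) = 734.410 / 5.096 = 144.115 m.
Total = 11.111 + 144.115 = 155.226 m.

Total stopping distance ≈ 155 m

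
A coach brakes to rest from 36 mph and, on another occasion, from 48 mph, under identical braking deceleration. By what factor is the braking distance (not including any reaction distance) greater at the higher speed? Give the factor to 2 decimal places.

Factor ≈ 1.78

Braking distance d = v²/(2a), so with a fixed, d ∝ v².
Factor = (48/36)² = 1.3333² = 1.7777.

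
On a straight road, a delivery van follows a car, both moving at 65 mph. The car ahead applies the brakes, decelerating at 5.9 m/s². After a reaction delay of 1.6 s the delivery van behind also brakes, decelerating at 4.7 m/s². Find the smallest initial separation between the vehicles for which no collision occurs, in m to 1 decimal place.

Minimum gap ≈ 64.8 m

65 mph × 0.44704 = 29.0576 m/s.
Leader travels v²/(2a_L) = 844.344 / 11.800 = 71.555 m before stopping.
Follower covers v·t_r = 29.0576 × 1.6 = 46.492 m while reacting, then v²/(2a_F) = 844.344 / 9.400 = 89.824 m while braking, for a total of 46.492 + 89.824 = 136.316 m.
Since a_F ≤ a_L and the follower starts braking later, the follower is never slower than the leader, so the closest approach is when both have stopped.
Minimum gap = 136.316 − 71.555 = 64.761 m.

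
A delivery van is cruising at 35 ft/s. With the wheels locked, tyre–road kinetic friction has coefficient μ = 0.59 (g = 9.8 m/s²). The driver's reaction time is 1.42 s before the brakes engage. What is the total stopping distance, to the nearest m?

Total stopping distance ≈ 25 m

35 ft/s × 0.3048 = 10.6680 m/s.
a = μg = 0.59 × 9.8 = 5.782 m/s².
Reaction distance = v·t_r = 10.6680 × 1.42 = 15.149 m.
Braking distance = v²/(2a) = 10.6680² / (2 × 5.782) = 113.806 / 11.564 = 9.841 m.
Total = 15.149 + 9.841 = 24.990 m.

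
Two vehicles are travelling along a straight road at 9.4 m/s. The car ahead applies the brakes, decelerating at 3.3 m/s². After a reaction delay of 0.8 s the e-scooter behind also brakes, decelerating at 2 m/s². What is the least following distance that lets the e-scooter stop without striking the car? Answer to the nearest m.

Leader travels v²/(2a_L) = 88.360 / 6.600 = 13.388 m before stopping.
Follower covers v·t_r = 9.4000 × 0.8 = 7.520 m while reacting, then v²/(2a_F) = 88.360 / 4.000 = 22.090 m while braking, for a total of 7.520 + 22.090 = 29.610 m.
Since a_F ≤ a_L and the follower starts braking later, the follower is never slower than the leader, so the closest approach is when both have stopped.
Minimum gap = 29.610 − 13.388 = 16.222 m.

Minimum gap ≈ 16 m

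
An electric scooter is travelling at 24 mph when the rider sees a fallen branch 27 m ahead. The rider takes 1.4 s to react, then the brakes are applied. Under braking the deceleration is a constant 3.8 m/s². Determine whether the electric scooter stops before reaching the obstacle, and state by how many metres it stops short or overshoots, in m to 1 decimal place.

24 mph × 0.44704 = 10.7290 m/s.
Reaction distance = 10.7290 × 1.4 = 15.021 m.
Braking distance = v²/(2a) = 115.111 / 7.600 = 15.146 m.
Total stopping distance = 15.021 + 15.146 = 30.167 m, vs 27 m available — it cannot stop in time and overshoots by 30.167 − 27 = 3.167 m.

No — it overshoots by 3.2 m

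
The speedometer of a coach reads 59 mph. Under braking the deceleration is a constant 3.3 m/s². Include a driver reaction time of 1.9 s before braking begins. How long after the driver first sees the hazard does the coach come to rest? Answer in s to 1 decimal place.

Total time ≈ 9.9 s

59 mph × 0.44704 = 26.3754 m/s.
Braking time = v/a = 26.3754 / 3.300 = 7.993 s.
Total = 1.9 + 7.993 = 9.893 s.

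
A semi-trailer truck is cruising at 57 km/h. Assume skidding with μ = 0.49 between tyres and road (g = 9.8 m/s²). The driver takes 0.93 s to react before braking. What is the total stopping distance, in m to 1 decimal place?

Total stopping distance ≈ 40.8 m

57 km/h ÷ 3.6 = 15.8333 m/s.
a = μg = 0.49 × 9.8 = 4.802 m/s².
Reaction distance = v·t_r = 15.8333 × 0.93 = 14.725 m.
Braking distance = v²/(2a) = 15.8333² / (2 × 4.802) = 250.693 / 9.604 = 26.103 m.
Total = 14.725 + 26.103 = 40.828 m.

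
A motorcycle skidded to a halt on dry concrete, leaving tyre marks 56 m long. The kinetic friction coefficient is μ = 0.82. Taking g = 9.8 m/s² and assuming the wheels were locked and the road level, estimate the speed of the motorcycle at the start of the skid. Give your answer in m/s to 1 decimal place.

Initial speed ≈ 30.0 m/s

Deceleration a = μg = 0.82 × 9.8 = 8.036 m/s².
v = √(2a·d) = √(2 × 8.036 × 56) = √900.032 = 30.0005 m/s.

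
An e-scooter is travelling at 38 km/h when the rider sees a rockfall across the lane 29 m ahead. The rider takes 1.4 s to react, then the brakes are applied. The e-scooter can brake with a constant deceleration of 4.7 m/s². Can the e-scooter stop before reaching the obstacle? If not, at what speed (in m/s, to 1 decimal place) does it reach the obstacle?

38 km/h ÷ 3.6 = 10.5556 m/s.
Reaction distance = 10.5556 × 1.4 = 14.778 m.
Braking distance = v²/(2a) = 111.421 / 9.400 = 11.853 m.
Total stopping distance = 14.778 + 11.853 = 26.631 m, vs 29 m available — it stops with 29 − 26.631 = 2.369 m to spare.

Yes — it stops about 2.4 m short of the obstacle, so it never reaches it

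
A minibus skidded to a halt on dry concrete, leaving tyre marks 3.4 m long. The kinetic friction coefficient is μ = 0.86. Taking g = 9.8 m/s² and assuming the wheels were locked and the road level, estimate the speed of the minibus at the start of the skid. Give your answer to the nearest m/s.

Deceleration a = μg = 0.86 × 9.8 = 8.428 m/s².
v = √(2a·d) = √(2 × 8.428 × 3.4) = √57.310 = 7.5703 m/s.

Initial speed ≈ 8 m/s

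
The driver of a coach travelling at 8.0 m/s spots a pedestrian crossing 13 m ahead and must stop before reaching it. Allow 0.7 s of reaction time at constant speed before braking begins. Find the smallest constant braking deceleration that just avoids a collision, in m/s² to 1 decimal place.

Required deceleration ≈ 4.3 m/s²

Distance covered during reaction = 8.0000 × 0.7 = 5.600 m.
Distance available for braking: 13 − 5.600 = 7.400 m.
v² = 2a·d ⇒ a = v²/(2d) = 8.0000² / (2 × 7.400) = 64.000 / 14.800 = 4.3243 m/s².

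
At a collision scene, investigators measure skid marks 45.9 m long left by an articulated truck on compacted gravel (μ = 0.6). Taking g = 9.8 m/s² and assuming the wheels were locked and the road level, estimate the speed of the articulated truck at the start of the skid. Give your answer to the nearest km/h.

Initial speed ≈ 84 km/h

Deceleration a = μg = 0.6 × 9.8 = 5.880 m/s².
v = √(2a·d) = √(2 × 5.880 × 45.9) = √539.784 = 23.2333 m/s.
= 23.2333 × 3.6 = 83.640 km/h.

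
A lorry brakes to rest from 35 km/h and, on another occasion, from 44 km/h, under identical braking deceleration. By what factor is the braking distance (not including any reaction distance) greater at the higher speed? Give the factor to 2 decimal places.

Braking distance d = v²/(2a), so with a fixed, d ∝ v².
Factor = (44/35)² = 1.2571² = 1.5803.

Factor ≈ 1.58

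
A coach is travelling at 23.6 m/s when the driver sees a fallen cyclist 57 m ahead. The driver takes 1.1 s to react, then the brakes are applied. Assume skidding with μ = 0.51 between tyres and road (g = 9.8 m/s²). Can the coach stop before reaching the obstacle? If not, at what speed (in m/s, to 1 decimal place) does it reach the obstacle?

a = μg = 0.51 × 9.8 = 4.998 m/s².
Reaction distance = 23.6000 × 1.1 = 25.960 m.
Braking distance needed to stop: v²/(2a) = 556.960 / 9.996 = 55.718 m, so total needed = 25.960 + 55.718 = 81.678 m > 57 m — it cannot stop.
Distance remaining when braking begins: 57 − 25.960 = 31.040 m.
v² = v₀² − 2a·d = 556.960 − 2 × 4.998 × 31.040 = 246.684 m²/s².
v = √246.684 = 15.706 m/s.

No — it strikes the obstacle at 15.7 m/s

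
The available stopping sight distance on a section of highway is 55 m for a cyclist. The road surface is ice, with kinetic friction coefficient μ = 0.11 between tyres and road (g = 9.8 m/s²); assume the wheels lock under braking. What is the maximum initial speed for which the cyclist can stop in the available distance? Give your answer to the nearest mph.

Maximum speed ≈ 24 mph

a = μg = 0.11 × 9.8 = 1.078 m/s².
v²/(2a) = d ⇒ v = √(2 × 1.078 × 55) = √118.58 = 10.8894 m/s.
10.8894 m/s ÷ 0.44704 = 24.359 mph.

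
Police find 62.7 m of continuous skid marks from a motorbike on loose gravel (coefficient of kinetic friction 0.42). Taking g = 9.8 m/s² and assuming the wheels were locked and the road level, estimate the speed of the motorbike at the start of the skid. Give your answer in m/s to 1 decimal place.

Initial speed ≈ 22.7 m/s

Deceleration a = μg = 0.42 × 9.8 = 4.116 m/s².
v = √(2a·d) = √(2 × 4.116 × 62.7) = √516.146 = 22.7188 m/s.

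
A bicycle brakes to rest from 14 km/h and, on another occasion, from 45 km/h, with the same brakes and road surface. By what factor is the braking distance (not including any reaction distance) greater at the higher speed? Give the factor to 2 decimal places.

Factor ≈ 10.33

Braking distance d = v²/(2a), so with a fixed, d ∝ v².
Factor = (45/14)² = 3.2143² = 10.3317.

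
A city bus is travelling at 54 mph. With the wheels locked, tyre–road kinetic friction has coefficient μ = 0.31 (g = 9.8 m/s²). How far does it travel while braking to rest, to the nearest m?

54 mph × 0.44704 = 24.1402 m/s.
a = μg = 0.31 × 9.8 = 3.038 m/s².
Braking distance = v²/(2a) = 24.1402² / (2 × 3.038) = 582.749 / 6.076 = 95.910 m.

Braking distance ≈ 96 m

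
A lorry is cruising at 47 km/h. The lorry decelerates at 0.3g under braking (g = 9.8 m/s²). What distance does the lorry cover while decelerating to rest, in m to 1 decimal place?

Braking distance ≈ 29.0 m

47 km/h ÷ 3.6 = 13.0556 m/s.
a = 0.3 × 9.8 = 2.940 m/s².
Braking distance = v²/(2a) = 13.0556² / (2 × 2.940) = 170.449 / 5.880 = 28.988 m.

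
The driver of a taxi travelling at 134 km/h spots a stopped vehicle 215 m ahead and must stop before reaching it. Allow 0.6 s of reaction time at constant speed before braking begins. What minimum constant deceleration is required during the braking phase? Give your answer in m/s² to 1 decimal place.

134 km/h ÷ 3.6 = 37.2222 m/s.
Distance covered during reaction = 37.2222 × 0.6 = 22.333 m.
Distance available for braking: 215 − 22.333 = 192.667 m.
v² = 2a·d ⇒ a = v²/(2d) = 37.2222² / (2 × 192.667) = 1385.492 / 385.334 = 3.5956 m/s².

Required deceleration ≈ 3.6 m/s²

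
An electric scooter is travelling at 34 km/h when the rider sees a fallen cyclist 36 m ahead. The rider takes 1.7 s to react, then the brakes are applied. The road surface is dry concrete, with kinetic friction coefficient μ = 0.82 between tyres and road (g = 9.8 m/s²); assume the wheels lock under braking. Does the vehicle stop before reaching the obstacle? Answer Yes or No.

34 km/h ÷ 3.6 = 9.4444 m/s.
a = μg = 0.82 × 9.8 = 8.036 m/s².
Reaction distance = 9.4444 × 1.7 = 16.055 m.
Braking distance = v²/(2a) = 89.197 / 16.072 = 5.550 m.
Total stopping distance = 16.055 + 5.550 = 21.605 m, vs 36 m available — it stops with 36 − 21.605 = 14.395 m to spare.

Yes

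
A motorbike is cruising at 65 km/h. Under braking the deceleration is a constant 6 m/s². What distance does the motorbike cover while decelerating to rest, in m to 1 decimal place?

65 km/h ÷ 3.6 = 18.0556 m/s.
Braking distance = v²/(2a) = 18.0556² / (2 × 6.000) = 326.005 / 12.000 = 27.167 m.

Braking distance ≈ 27.2 m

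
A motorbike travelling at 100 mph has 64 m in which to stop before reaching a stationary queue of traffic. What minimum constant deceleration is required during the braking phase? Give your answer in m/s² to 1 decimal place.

100 mph × 0.44704 = 44.7040 m/s.
v² = 2a·d ⇒ a = v²/(2d) = 44.7040² / (2 × 64.000) = 1998.448 / 128.000 = 15.6129 m/s².

Required deceleration ≈ 15.6 m/s²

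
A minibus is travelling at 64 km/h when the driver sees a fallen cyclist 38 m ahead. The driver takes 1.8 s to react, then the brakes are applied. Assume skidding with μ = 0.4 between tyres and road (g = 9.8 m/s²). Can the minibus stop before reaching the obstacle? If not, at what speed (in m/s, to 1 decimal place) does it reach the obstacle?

No — it strikes the obstacle at 16.4 m/s

64 km/h ÷ 3.6 = 17.7778 m/s.
a = μg = 0.4 × 9.8 = 3.920 m/s².
Reaction distance = 17.7778 × 1.8 = 32.000 m.
Braking distance needed to stop: v²/(2a) = 316.050 / 7.840 = 40.312 m, so total needed = 32.000 + 40.312 = 72.312 m > 38 m — it cannot stop.
Distance remaining when braking begins: 38 − 32.000 = 6.000 m.
v² = v₀² − 2a·d = 316.050 − 2 × 3.920 × 6.000 = 269.010 m²/s².
v = √269.010 = 16.402 m/s.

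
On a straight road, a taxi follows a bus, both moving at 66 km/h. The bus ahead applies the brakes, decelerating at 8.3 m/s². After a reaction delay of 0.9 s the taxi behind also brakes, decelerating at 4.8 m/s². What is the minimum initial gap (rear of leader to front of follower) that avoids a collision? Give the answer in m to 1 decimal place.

66 km/h ÷ 3.6 = 18.3333 m/s.
Leader travels v²/(2a_L) = 336.110 / 16.600 = 20.248 m before stopping.
Follower covers v·t_r = 18.3333 × 0.9 = 16.500 m while reacting, then v²/(2a_F) = 336.110 / 9.600 = 35.011 m while braking, for a total of 16.500 + 35.011 = 51.511 m.
Since a_F ≤ a_L and the follower starts braking later, the follower is never slower than the leader, so the closest approach is when both have stopped.
Minimum gap = 51.511 − 20.248 = 31.263 m.

Minimum gap ≈ 31.3 m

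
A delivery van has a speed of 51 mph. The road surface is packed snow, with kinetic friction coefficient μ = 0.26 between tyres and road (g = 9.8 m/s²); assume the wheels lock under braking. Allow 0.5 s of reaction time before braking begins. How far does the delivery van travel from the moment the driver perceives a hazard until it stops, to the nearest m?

Total stopping distance ≈ 113 m

51 mph × 0.44704 = 22.7990 m/s.
a = μg = 0.26 × 9.8 = 2.548 m/s².
Reaction distance = v·t_r = 22.7990 × 0.5 = 11.399 m.
Braking distance = v²/(2a) = 22.7990² / (2 × 2.548) = 519.794 / 5.096 = 102.000 m.
Total = 11.399 + 102.000 = 113.399 m.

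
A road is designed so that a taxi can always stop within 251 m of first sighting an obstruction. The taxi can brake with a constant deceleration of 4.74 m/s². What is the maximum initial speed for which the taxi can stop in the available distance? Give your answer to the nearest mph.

Maximum speed ≈ 109 mph

v²/(2a) = d ⇒ v = √(2 × 4.740 × 251) = √2379.48 = 48.7799 m/s.
48.7799 m/s ÷ 0.44704 = 109.118 mph.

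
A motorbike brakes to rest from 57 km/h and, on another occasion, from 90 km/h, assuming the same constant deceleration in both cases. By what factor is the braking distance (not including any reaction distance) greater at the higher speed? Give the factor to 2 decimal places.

Braking distance d = v²/(2a), so with a fixed, d ∝ v².
Factor = (90/57)² = 1.5789² = 2.4929.

Factor ≈ 2.49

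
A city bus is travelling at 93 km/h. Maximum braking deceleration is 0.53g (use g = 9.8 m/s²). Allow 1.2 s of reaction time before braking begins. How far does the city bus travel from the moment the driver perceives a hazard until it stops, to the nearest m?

Total stopping distance ≈ 95 m

93 km/h ÷ 3.6 = 25.8333 m/s.
a = 0.53 × 9.8 = 5.194 m/s².
Reaction distance = v·t_r = 25.8333 × 1.2 = 31.000 m.
Braking distance = v²/(2a) = 25.8333² / (2 × 5.194) = 667.359 / 10.388 = 64.243 m.
Total = 31.000 + 64.243 = 95.243 m.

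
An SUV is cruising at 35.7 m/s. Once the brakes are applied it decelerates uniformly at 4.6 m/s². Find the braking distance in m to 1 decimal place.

Braking distance ≈ 138.5 m

Braking distance = v²/(2a) = 35.7000² / (2 × 4.600) = 1274.490 / 9.200 = 138.532 m.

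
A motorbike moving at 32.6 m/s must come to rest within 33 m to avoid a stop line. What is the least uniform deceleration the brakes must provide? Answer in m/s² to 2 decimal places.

v² = 2a·d ⇒ a = v²/(2d) = 32.6000² / (2 × 33.000) = 1062.760 / 66.000 = 16.1024 m/s².

Required deceleration ≈ 16.10 m/s²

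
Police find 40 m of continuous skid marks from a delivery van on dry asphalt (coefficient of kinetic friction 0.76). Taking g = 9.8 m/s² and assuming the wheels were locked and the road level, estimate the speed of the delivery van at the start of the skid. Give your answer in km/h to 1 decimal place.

Deceleration a = μg = 0.76 × 9.8 = 7.448 m/s².
v = √(2a·d) = √(2 × 7.448 × 40) = √595.840 = 24.4098 m/s.
= 24.4098 × 3.6 = 87.875 km/h.

Initial speed ≈ 87.9 km/h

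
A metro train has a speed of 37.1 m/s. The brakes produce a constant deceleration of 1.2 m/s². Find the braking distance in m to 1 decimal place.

Braking distance = v²/(2a) = 37.1000² / (2 × 1.200) = 1376.410 / 2.400 = 573.504 m.

Braking distance ≈ 573.5 m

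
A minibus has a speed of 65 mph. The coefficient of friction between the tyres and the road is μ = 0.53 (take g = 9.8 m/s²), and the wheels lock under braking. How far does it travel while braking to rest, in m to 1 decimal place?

65 mph × 0.44704 = 29.0576 m/s.
a = μg = 0.53 × 9.8 = 5.194 m/s².
Braking distance = v²/(2a) = 29.0576² / (2 × 5.194) = 844.344 / 10.388 = 81.281 m.

Braking distance ≈ 81.3 m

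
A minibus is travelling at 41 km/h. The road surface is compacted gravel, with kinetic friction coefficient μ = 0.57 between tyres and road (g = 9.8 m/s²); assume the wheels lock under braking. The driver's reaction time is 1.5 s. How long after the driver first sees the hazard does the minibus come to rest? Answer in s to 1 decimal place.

41 km/h ÷ 3.6 = 11.3889 m/s.
a = μg = 0.57 × 9.8 = 5.586 m/s².
Braking time = v/a = 11.3889 / 5.586 = 2.039 s.
Total = 1.5 + 2.039 = 3.539 s.

Total time ≈ 3.5 s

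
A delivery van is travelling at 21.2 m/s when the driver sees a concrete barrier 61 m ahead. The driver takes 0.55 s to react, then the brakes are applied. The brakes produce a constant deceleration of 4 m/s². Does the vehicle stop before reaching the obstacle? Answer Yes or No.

No

Reaction distance = 21.2000 × 0.55 = 11.660 m.
Braking distance = v²/(2a) = 449.440 / 8.000 = 56.180 m.
Total stopping distance = 11.660 + 56.180 = 67.840 m, vs 61 m available — it cannot stop in time and overshoots by 67.840 − 61 = 6.840 m.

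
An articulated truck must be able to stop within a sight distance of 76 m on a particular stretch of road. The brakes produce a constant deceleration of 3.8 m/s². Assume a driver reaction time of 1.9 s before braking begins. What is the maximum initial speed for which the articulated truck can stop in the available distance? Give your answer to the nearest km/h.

Stopping distance: v·t_r + v²/(2a) = 76 with t_r = 1.9 s and a = 3.800 m/s².
So v² + 14.440 v − 577.60 = 0.
Positive root: v = −a·t_r + √((a·t_r)² + 2a·d) = −7.220 + √(52.128 + 577.60) = 17.8744 m/s.
17.8744 m/s × 3.6 = 64.348 km/h.

Maximum speed ≈ 64 km/h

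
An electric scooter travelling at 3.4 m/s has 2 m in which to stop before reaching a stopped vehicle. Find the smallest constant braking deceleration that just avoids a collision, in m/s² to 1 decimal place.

v² = 2a·d ⇒ a = v²/(2d) = 3.4000² / (2 × 2.000) = 11.560 / 4.000 = 2.8900 m/s².

Required deceleration ≈ 2.9 m/s²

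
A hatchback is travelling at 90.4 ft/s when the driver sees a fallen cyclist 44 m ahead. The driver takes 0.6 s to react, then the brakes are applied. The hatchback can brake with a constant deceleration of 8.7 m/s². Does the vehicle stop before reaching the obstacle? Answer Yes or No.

90.4 ft/s × 0.3048 = 27.5539 m/s.
Reaction distance = 27.5539 × 0.6 = 16.532 m.
Braking distance = v²/(2a) = 759.217 / 17.400 = 43.633 m.
Total stopping distance = 16.532 + 43.633 = 60.165 m, vs 44 m available — it cannot stop in time and overshoots by 60.165 − 44 = 16.165 m.

No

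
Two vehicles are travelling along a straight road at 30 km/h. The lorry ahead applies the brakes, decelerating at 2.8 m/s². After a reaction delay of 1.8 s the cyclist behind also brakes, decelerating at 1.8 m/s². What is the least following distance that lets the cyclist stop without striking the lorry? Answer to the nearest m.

Minimum gap ≈ 22 m

30 km/h ÷ 3.6 = 8.3333 m/s.
Leader travels v²/(2a_L) = 69.444 / 5.600 = 12.401 m before stopping.
Follower covers v·t_r = 8.3333 × 1.8 = 15.000 m while reacting, then v²/(2a_F) = 69.444 / 3.600 = 19.290 m while braking, for a total of 15.000 + 19.290 = 34.290 m.
Since a_F ≤ a_L and the follower starts braking later, the follower is never slower than the leader, so the closest approach is when both have stopped.
Minimum gap = 34.290 − 12.401 = 21.889 m.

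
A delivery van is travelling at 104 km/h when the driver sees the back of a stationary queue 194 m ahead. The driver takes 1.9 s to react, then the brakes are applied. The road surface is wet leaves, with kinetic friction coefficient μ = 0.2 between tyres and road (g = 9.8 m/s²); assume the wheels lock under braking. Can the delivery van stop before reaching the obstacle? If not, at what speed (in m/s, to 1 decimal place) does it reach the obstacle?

104 km/h ÷ 3.6 = 28.8889 m/s.
a = μg = 0.2 × 9.8 = 1.960 m/s².
Reaction distance = 28.8889 × 1.9 = 54.889 m.
Braking distance needed to stop: v²/(2a) = 834.569 / 3.920 = 212.900 m, so total needed = 54.889 + 212.900 = 267.789 m > 194 m — it cannot stop.
Distance remaining when braking begins: 194 − 54.889 = 139.111 m.
v² = v₀² − 2a·d = 834.569 − 2 × 1.960 × 139.111 = 289.254 m²/s².
v = √289.254 = 17.007 m/s.

No — it strikes the obstacle at 17.0 m/s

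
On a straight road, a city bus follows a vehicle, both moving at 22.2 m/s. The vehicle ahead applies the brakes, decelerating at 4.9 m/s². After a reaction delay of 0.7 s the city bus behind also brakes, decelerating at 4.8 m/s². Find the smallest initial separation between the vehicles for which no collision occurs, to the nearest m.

Leader travels v²/(2a_L) = 492.840 / 9.800 = 50.290 m before stopping.
Follower covers v·t_r = 22.2000 × 0.7 = 15.540 m while reacting, then v²/(2a_F) = 492.840 / 9.600 = 51.337 m while braking, for a total of 15.540 + 51.337 = 66.877 m.
Since a_F ≤ a_L and the follower starts braking later, the follower is never slower than the leader, so the closest approach is when both have stopped.
Minimum gap = 66.877 − 50.290 = 16.587 m.

Minimum gap ≈ 17 m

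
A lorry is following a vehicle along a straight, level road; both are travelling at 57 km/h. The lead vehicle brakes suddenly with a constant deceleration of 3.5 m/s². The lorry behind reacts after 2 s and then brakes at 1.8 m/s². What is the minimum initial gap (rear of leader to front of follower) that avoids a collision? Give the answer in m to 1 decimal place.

57 km/h ÷ 3.6 = 15.8333 m/s.
Leader travels v²/(2a_L) = 250.693 / 7.000 = 35.813 m before stopping.
Follower covers v·t_r = 15.8333 × 2 = 31.667 m while reacting, then v²/(2a_F) = 250.693 / 3.600 = 69.637 m while braking, for a total of 31.667 + 69.637 = 101.304 m.
Since a_F ≤ a_L and the follower starts braking later, the follower is never slower than the leader, so the closest approach is when both have stopped.
Minimum gap = 101.304 − 35.813 = 65.491 m.

Minimum gap ≈ 65.5 m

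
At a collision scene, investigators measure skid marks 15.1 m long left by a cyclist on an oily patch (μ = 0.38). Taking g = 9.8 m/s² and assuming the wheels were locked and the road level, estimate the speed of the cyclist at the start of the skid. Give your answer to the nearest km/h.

Initial speed ≈ 38 km/h

Deceleration a = μg = 0.38 × 9.8 = 3.724 m/s².
v = √(2a·d) = √(2 × 3.724 × 15.1) = √112.465 = 10.6050 m/s.
= 10.6050 × 3.6 = 38.178 km/h.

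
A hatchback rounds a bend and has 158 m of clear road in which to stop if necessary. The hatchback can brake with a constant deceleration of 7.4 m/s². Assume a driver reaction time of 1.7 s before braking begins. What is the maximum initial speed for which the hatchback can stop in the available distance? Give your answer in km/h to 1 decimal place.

Stopping distance: v·t_r + v²/(2a) = 158 with t_r = 1.7 s and a = 7.400 m/s².
So v² + 25.160 v − 2338.40 = 0.
Positive root: v = −a·t_r + √((a·t_r)² + 2a·d) = −12.580 + √(158.256 + 2338.40) = 37.3865 m/s.
37.3865 m/s × 3.6 = 134.591 km/h.

Maximum speed ≈ 134.6 km/h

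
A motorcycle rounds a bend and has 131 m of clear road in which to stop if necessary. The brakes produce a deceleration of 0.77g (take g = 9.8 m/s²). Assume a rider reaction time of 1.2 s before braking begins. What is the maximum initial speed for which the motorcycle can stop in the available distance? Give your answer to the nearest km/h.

a = 0.77 × 9.8 = 7.546 m/s².
Stopping distance: v·t_r + v²/(2a) = 131 with t_r = 1.2 s and a = 7.546 m/s².
So v² + 18.110 v − 1977.05 = 0.
Positive root: v = −a·t_r + √((a·t_r)² + 2a·d) = −9.055 + √(81.993 + 1977.05) = 36.3217 m/s.
36.3217 m/s × 3.6 = 130.758 km/h.

Maximum speed ≈ 131 km/h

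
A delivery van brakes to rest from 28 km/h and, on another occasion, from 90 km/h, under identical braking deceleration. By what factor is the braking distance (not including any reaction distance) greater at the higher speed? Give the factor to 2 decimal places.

Factor ≈ 10.33

Braking distance d = v²/(2a), so with a fixed, d ∝ v².
Factor = (90/28)² = 3.2143² = 10.3317.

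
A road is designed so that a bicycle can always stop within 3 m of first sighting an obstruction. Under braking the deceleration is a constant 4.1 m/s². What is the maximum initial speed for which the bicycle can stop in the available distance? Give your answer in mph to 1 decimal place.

Maximum speed ≈ 11.1 mph

v²/(2a) = d ⇒ v = √(2 × 4.100 × 3) = √24.60 = 4.9598 m/s.
4.9598 m/s ÷ 0.44704 = 11.095 mph.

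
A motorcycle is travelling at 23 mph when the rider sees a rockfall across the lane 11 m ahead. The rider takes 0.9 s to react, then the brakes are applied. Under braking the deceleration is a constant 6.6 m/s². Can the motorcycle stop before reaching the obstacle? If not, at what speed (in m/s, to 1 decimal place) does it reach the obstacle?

23 mph × 0.44704 = 10.2819 m/s.
Reaction distance = 10.2819 × 0.9 = 9.254 m.
Braking distance needed to stop: v²/(2a) = 105.717 / 13.200 = 8.009 m, so total needed = 9.254 + 8.009 = 17.263 m > 11 m — it cannot stop.
Distance remaining when braking begins: 11 − 9.254 = 1.746 m.
v² = v₀² − 2a·d = 105.717 − 2 × 6.600 × 1.746 = 82.670 m²/s².
v = √82.670 = 9.092 m/s.

No — it strikes the obstacle at 9.1 m/s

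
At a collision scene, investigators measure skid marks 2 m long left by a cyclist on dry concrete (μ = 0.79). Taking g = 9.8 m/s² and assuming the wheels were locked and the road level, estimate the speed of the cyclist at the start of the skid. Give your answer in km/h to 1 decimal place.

Deceleration a = μg = 0.79 × 9.8 = 7.742 m/s².
v = √(2a·d) = √(2 × 7.742 × 2) = √30.968 = 5.5649 m/s.
= 5.5649 × 3.6 = 20.034 km/h.

Initial speed ≈ 20.0 km/h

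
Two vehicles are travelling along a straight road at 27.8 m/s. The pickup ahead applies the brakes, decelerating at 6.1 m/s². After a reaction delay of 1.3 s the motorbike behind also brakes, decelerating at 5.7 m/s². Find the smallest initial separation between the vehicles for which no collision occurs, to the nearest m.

Minimum gap ≈ 41 m

Leader travels v²/(2a_L) = 772.840 / 12.200 = 63.348 m before stopping.
Follower covers v·t_r = 27.8000 × 1.3 = 36.140 m while reacting, then v²/(2a_F) = 772.840 / 11.400 = 67.793 m while braking, for a total of 36.140 + 67.793 = 103.933 m.
Since a_F ≤ a_L and the follower starts braking later, the follower is never slower than the leader, so the closest approach is when both have stopped.
Minimum gap = 103.933 − 63.348 = 40.585 m.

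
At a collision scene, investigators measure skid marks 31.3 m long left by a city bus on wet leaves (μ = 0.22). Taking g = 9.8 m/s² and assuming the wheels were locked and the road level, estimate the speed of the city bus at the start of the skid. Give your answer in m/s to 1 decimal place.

Initial speed ≈ 11.6 m/s

Deceleration a = μg = 0.22 × 9.8 = 2.156 m/s².
v = √(2a·d) = √(2 × 2.156 × 31.3) = √134.966 = 11.6175 m/s.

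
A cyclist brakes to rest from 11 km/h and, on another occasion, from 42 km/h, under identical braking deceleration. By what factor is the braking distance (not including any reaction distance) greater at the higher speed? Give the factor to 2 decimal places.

Factor ≈ 14.58

Braking distance d = v²/(2a), so with a fixed, d ∝ v².
Factor = (42/11)² = 3.8182² = 14.5787.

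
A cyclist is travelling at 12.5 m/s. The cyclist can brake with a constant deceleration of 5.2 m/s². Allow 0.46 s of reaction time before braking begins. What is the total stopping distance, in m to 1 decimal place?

Total stopping distance ≈ 20.8 m

Reaction distance = v·t_r = 12.5000 × 0.46 = 5.750 m.
Braking distance = v²/(2a) = 12.5000² / (2 × 5.200) = 156.250 / 10.400 = 15.024 m.
Total = 5.750 + 15.024 = 20.774 m.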